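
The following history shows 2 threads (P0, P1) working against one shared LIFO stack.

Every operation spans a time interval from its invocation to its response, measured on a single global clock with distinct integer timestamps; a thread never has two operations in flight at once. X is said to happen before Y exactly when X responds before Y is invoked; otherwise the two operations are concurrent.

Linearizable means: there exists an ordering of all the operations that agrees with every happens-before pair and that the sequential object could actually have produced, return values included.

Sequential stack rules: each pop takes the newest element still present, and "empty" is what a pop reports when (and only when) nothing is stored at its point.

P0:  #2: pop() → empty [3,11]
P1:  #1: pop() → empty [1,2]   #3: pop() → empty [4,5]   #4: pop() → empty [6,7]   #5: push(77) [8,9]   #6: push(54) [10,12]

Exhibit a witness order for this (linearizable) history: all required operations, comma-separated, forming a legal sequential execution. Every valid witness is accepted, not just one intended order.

after step 1 (#1 pop() → empty): stack <>
after step 2 (#2 pop() → empty): stack <>
after step 3 (#3 pop() → empty): stack <>
after step 4 (#4 pop() → empty): stack <>
after step 5 (#5 push(77)): stack <77>
after step 6 (#6 push(54)): stack <77,54>

#1, #2, #3, #4, #5, #6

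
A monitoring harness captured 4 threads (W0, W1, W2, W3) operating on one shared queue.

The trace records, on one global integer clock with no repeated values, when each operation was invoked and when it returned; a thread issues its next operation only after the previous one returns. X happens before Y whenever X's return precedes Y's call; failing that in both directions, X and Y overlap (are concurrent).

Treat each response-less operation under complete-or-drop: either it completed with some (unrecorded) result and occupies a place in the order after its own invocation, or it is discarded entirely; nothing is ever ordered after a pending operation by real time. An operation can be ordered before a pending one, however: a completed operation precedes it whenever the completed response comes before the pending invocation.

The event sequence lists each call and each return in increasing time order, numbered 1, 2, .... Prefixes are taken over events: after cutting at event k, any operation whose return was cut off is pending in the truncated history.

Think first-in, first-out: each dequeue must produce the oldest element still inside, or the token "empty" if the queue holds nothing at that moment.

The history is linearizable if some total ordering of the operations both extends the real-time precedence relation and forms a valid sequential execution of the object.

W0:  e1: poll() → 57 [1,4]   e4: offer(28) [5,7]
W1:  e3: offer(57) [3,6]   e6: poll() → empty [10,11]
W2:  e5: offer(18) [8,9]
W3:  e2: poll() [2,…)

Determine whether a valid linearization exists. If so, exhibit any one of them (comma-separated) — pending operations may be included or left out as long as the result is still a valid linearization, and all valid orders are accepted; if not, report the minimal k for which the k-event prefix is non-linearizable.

the violation lands at event 11, e6's response at time 11: events 1..10 linearize, events 1..11 do not
the 5 completed operations admit 3 real-time orders; each fails the queue replay
completion choices over the 1 pending operation (e2) were checked; none helps
sample order e1, e3, e4, e5, e6 (pending dropped) stalls at step 1 — e1 poll() → 57 has no legal effect
sample order e1, e4, e3, e5, e6 (pending dropped) stalls at step 1 — e1 poll() → 57 has no legal effect

not linearizable — minimal violating prefix: 11 events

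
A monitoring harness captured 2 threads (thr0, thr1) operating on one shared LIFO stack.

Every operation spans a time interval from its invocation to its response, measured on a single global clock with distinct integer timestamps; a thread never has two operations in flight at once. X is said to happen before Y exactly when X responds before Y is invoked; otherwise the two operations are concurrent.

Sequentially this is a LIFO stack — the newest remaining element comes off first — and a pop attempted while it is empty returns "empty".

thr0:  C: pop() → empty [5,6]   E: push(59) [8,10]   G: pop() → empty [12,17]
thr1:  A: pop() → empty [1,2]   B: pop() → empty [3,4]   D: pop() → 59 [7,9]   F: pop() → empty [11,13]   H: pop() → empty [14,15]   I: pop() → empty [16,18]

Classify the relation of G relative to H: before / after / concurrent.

G spans [12,17], H spans [14,15]
the intervals overlap in both directions

concurrent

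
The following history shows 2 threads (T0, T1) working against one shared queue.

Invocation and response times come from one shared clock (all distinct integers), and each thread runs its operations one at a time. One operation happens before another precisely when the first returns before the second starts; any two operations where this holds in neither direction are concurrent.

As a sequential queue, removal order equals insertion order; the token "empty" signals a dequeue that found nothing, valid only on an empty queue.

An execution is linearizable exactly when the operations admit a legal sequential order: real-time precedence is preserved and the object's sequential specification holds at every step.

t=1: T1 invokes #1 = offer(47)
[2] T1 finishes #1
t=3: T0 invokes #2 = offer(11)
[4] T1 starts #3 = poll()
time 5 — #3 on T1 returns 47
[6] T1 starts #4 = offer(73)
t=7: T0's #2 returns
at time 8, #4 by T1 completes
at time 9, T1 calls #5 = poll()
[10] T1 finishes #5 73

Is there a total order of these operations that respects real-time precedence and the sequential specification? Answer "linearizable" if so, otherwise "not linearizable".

one valid linearization: #1, #3, #4, #2, #5
step 1: #1 offer(47) — queue <47>
step 2: #3 poll() → 47 — queue <>
step 3: #4 offer(73) — queue <73>
step 4: #2 offer(11) — queue <73,11>
step 5: #5 poll() → 73 — queue <11>

linearizable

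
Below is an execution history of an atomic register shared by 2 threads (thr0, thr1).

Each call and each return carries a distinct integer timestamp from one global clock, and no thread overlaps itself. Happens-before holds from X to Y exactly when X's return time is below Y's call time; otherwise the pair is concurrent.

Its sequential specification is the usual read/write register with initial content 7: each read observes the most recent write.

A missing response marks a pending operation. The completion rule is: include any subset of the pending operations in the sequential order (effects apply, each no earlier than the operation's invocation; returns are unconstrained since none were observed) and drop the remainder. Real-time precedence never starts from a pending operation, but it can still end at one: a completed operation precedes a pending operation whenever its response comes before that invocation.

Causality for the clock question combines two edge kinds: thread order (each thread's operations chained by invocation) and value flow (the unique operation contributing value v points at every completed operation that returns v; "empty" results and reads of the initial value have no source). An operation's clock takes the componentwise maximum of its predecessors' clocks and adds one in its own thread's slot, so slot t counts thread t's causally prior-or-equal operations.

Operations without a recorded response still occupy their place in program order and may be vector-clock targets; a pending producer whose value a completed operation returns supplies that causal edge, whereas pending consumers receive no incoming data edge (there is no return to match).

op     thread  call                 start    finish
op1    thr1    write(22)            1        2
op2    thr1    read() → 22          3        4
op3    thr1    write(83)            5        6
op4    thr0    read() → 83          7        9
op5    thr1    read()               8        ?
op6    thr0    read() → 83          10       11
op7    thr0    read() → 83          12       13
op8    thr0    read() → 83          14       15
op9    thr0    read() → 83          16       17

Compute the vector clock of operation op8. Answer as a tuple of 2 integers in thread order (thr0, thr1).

(4, 3)

VC(op1, invoked at 1): no causal predecessors; +1 on thr1 → (0, 1)
op2 (invocation 3): componentwise max over VC(op1)=(0, 1), +1 at thr1, giving (0, 2)
op3 (invocation 5): componentwise max over VC(op2)=(0, 2), +1 at thr1, giving (0, 3)
op5 (invocation 8): componentwise max over VC(op3)=(0, 3), +1 at thr1, giving (0, 4)
op4 (invocation 7): componentwise max over VC(op3)=(0, 3), +1 at thr0, giving (1, 3)
op6 (invocation 10): componentwise max over VC(op3)=(0, 3), VC(op4)=(1, 3), +1 at thr0, giving (2, 3)
op7 (invocation 12): componentwise max over VC(op3)=(0, 3), VC(op6)=(2, 3), +1 at thr0, giving (3, 3)
op8 (invocation 14): componentwise max over VC(op3)=(0, 3), VC(op7)=(3, 3), +1 at thr0, giving (4, 3)
op9 (invocation 16): componentwise max over VC(op3)=(0, 3), VC(op8)=(4, 3), +1 at thr0, giving (5, 3)
target: VC(op8) = (4, 3)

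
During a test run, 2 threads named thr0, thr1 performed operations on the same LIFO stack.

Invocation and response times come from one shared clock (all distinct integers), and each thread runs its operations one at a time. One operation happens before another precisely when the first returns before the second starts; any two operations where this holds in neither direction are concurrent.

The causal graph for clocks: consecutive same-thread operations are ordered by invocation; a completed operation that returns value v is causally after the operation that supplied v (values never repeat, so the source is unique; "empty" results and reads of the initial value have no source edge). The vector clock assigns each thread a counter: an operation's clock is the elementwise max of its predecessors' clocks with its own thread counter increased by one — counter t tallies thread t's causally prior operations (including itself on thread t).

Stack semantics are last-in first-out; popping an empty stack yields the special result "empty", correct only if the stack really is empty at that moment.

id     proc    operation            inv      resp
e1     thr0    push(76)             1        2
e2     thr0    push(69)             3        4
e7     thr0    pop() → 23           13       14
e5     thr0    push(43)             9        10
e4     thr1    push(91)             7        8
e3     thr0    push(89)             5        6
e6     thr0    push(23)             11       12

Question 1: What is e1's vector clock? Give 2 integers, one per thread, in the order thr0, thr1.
(1, 0)

no predecessors for e4 (invoked 7): thr1 increments from zero → (0, 1)
no predecessors for e1 (invoked 1): thr0 increments from zero → (1, 0)
e2, invoked 3, takes VC(e1)=(1, 0) under max, adds 1 for thr0 → (2, 0)
e3, invoked 5, takes VC(e2)=(2, 0) under max, adds 1 for thr0 → (3, 0)
e5, invoked 9, takes VC(e3)=(3, 0) under max, adds 1 for thr0 → (4, 0)
e6, invoked 11, takes VC(e5)=(4, 0) under max, adds 1 for thr0 → (5, 0)
e7, invoked 13, takes VC(e6)=(5, 0) under max, adds 1 for thr0 → (6, 0)
target: VC(e1) = (1, 0)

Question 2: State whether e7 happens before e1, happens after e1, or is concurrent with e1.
after

e7 spans [13,14], e1 spans [1,2]
resp(e1)=2 < inv(e7)=13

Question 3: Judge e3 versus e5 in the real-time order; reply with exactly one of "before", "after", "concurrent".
before

e3 spans [5,6], e5 spans [9,10]
resp(e3)=6 < inv(e5)=9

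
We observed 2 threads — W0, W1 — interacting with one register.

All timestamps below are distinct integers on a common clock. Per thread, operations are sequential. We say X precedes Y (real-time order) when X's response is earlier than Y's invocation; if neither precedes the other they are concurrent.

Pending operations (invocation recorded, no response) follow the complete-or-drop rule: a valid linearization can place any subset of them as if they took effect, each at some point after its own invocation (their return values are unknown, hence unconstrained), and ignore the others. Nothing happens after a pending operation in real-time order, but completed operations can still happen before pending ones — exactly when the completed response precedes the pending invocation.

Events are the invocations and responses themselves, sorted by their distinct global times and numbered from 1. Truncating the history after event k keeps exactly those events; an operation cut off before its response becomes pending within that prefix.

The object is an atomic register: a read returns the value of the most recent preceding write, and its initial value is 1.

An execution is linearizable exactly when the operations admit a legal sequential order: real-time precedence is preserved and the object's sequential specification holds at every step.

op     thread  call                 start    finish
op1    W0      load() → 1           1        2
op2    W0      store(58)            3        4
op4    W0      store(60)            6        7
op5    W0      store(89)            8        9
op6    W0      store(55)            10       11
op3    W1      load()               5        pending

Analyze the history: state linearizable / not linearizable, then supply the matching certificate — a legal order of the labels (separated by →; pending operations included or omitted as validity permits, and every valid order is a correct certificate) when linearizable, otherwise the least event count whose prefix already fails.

step 1: op1 load() → 1 — value 1
step 2: op2 store(58) — value 58
step 3: op3 load() (pending, included) — value 58
step 4: op4 store(60) — value 60
step 5: op5 store(89) — value 89
step 6: op6 store(55) — value 55

linearizable — witness: op1 → op2 → op3 → op4 → op5 → op6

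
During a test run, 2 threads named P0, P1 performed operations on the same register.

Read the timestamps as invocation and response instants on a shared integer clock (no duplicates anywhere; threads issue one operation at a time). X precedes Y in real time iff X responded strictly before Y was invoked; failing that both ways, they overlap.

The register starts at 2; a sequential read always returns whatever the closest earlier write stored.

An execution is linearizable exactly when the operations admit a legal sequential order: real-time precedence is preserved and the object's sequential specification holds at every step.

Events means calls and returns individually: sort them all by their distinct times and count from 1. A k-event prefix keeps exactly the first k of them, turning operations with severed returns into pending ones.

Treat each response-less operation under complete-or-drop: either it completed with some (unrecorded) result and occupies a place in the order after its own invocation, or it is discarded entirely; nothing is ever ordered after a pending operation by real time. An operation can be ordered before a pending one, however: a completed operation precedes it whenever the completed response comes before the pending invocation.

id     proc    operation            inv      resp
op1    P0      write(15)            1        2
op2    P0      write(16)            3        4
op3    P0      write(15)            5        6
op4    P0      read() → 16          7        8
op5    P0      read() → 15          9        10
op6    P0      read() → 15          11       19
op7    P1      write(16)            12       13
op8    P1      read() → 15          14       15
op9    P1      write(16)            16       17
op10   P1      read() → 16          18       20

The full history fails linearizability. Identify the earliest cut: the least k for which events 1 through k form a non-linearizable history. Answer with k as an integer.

events 1..7 are linearizable, e.g. via op1, op2, op3:
step 1: op1 write(15) — value 15
step 2: op2 write(16) — value 16
step 3: op3 write(15) — value 15
at event 8 (op4's time-8 response) nothing linearizes any more
one such order, op1, op2, op3, op4, breaks at step 4 where op4 read() → 16 is illegal

8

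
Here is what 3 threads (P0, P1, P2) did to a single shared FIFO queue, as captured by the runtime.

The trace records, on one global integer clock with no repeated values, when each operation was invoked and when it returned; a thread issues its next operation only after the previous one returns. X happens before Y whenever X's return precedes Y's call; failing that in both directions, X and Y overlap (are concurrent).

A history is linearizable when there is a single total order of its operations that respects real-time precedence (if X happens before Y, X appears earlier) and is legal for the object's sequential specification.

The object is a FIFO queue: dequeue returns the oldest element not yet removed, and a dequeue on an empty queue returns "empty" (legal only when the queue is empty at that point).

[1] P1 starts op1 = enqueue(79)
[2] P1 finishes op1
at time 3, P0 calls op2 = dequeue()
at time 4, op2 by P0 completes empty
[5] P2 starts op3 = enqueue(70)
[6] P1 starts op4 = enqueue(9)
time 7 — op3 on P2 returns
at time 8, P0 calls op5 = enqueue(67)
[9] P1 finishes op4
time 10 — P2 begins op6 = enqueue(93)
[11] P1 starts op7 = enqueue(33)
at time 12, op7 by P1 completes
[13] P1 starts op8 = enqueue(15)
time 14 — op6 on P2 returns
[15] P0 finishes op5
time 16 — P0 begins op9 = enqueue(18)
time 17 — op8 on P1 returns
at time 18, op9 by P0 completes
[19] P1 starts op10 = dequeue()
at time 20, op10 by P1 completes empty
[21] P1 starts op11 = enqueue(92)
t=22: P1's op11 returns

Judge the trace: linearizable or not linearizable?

prefix check: 1..3 passes, 1..4 fails once op2's time-4 response joins
exactly one order of the 2 completed ops respects real time; the FIFO queue replay fails
for example op1, op2 fails at step 2: op2 dequeue() → empty is not legal there

not linearizable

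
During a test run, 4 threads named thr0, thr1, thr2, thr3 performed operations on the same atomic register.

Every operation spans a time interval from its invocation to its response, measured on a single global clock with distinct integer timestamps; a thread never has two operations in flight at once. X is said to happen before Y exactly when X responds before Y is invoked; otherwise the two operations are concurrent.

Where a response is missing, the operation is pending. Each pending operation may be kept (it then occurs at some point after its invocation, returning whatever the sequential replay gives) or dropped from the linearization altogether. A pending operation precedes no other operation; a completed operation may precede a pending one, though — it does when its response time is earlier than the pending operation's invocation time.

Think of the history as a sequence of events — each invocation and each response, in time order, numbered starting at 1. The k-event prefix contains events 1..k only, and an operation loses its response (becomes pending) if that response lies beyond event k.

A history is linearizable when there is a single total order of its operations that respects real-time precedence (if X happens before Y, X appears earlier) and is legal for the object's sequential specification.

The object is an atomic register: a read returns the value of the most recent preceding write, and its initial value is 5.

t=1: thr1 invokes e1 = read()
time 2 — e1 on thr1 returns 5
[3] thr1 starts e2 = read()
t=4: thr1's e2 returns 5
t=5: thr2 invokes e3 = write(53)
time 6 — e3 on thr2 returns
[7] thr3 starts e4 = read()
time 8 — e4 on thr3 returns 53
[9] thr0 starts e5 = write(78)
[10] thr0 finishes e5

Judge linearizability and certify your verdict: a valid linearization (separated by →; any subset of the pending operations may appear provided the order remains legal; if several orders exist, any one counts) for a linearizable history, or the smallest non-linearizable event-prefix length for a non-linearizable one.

linearizable — witness: e1 → e2 → e3 → e4 → e5

after step 1 (e1 read() → 5): value 5
after step 2 (e2 read() → 5): value 5
after step 3 (e3 write(53)): value 53
after step 4 (e4 read() → 53): value 53
after step 5 (e5 write(78)): value 78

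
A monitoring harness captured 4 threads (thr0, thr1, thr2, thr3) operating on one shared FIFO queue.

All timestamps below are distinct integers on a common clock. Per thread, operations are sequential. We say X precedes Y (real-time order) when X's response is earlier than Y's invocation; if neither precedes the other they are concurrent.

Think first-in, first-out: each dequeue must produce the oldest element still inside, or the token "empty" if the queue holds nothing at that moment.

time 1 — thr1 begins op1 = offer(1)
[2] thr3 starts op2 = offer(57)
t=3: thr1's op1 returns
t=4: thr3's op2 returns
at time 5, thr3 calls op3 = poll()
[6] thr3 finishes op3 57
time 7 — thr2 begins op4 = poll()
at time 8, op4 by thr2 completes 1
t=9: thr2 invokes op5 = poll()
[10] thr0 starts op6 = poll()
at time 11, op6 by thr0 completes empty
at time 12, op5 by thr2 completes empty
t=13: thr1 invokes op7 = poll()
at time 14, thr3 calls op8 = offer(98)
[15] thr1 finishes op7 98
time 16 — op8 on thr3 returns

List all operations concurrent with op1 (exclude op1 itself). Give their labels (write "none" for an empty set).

op1 spans [1,3]; an op avoiding the whole window 1..3 is ordered, any other is concurrent
op2 [2,4]: concurrent
op3 [5,6]: after
op4 [7,8]: after
op5 [9,12]: after
op6 [10,11]: after
op7 [13,15]: after
op8 [14,16]: after

op2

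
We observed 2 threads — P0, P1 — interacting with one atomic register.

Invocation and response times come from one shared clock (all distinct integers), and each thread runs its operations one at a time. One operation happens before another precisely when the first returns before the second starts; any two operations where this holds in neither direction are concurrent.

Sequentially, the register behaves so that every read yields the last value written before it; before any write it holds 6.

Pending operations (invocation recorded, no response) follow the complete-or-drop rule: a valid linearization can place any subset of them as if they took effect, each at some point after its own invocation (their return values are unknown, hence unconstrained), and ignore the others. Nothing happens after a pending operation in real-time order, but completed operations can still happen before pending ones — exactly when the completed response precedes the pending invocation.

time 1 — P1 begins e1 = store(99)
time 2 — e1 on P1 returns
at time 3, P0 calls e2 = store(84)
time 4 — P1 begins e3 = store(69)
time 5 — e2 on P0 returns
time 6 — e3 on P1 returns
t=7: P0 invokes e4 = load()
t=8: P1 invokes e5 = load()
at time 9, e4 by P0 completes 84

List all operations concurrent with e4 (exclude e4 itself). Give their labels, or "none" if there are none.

e4 runs from 7 to 9; window-overlapping ops are concurrent
e1 [1,2]: before
e2 [3,5]: before
e3 [4,6]: before
e5 [8,…): concurrent

e5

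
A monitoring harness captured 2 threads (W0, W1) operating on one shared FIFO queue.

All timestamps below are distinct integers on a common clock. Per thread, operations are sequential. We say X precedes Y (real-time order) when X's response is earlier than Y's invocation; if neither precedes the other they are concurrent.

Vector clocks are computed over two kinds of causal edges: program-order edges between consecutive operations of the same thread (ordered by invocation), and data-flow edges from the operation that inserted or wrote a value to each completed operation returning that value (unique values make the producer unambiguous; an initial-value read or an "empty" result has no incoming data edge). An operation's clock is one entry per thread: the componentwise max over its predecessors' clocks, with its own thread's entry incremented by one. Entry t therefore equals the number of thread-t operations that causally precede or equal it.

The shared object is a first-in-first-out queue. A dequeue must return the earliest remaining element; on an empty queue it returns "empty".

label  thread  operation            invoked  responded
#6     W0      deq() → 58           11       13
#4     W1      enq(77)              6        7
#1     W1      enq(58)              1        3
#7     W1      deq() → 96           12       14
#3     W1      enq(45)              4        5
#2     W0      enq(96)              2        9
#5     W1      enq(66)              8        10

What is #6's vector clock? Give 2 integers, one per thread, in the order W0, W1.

#1, invoked 1, has no incoming edges; only W1's bump applies → (0, 1)
#2, invoked 2, has no incoming edges; only W0's bump applies → (1, 0)
merge at #3 (invoked 4): VC(#1)=(0, 1), own-thread bump on W1 → (0, 2)
merge at #4 (invoked 6): VC(#3)=(0, 2), own-thread bump on W1 → (0, 3)
merge at #6 (invoked 11): VC(#1)=(0, 1), VC(#2)=(1, 0), own-thread bump on W0 → (2, 1)
merge at #5 (invoked 8): VC(#4)=(0, 3), own-thread bump on W1 → (0, 4)
merge at #7 (invoked 12): VC(#2)=(1, 0), VC(#5)=(0, 4), own-thread bump on W1 → (1, 5)
target: VC(#6) = (2, 1)

(2, 1)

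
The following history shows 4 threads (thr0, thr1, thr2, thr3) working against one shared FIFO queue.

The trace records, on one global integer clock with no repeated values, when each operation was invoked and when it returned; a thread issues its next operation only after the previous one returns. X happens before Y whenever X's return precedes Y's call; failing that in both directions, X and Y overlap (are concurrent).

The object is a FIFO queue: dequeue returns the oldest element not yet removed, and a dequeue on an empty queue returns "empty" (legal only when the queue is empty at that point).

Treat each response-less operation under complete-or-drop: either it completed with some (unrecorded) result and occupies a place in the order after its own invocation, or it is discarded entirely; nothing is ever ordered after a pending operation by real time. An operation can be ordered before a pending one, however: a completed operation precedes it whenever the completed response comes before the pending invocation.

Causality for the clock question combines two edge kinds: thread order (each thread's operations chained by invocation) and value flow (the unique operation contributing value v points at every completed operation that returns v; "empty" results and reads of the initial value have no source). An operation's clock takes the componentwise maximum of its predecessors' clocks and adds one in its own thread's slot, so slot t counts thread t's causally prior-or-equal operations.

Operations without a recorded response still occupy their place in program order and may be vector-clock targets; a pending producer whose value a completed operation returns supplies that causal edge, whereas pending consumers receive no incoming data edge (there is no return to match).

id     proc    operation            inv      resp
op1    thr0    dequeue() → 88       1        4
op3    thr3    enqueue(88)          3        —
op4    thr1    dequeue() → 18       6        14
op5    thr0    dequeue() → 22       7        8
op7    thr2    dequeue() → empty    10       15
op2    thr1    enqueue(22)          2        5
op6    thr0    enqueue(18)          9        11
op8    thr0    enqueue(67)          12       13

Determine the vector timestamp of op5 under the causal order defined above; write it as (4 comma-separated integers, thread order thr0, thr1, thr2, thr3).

op3, invoked 3, has no incoming edges; only thr3's bump applies → (0, 0, 0, 1)
op7, invoked 10, has no incoming edges; only thr2's bump applies → (0, 0, 1, 0)
op2, invoked 2, has no incoming edges; only thr1's bump applies → (0, 1, 0, 0)
invoked at 1, op1 merges VC(op3)=(0, 0, 0, 1) and bumps thr0's slot → (1, 0, 0, 1)
invoked at 7, op5 merges VC(op1)=(1, 0, 0, 1), VC(op2)=(0, 1, 0, 0) and bumps thr0's slot → (2, 1, 0, 1)
invoked at 9, op6 merges VC(op5)=(2, 1, 0, 1) and bumps thr0's slot → (3, 1, 0, 1)
invoked at 6, op4 merges VC(op2)=(0, 1, 0, 0), VC(op6)=(3, 1, 0, 1) and bumps thr1's slot → (3, 2, 0, 1)
invoked at 12, op8 merges VC(op6)=(3, 1, 0, 1) and bumps thr0's slot → (4, 1, 0, 1)
target: VC(op5) = (2, 1, 0, 1)

(2, 1, 0, 1)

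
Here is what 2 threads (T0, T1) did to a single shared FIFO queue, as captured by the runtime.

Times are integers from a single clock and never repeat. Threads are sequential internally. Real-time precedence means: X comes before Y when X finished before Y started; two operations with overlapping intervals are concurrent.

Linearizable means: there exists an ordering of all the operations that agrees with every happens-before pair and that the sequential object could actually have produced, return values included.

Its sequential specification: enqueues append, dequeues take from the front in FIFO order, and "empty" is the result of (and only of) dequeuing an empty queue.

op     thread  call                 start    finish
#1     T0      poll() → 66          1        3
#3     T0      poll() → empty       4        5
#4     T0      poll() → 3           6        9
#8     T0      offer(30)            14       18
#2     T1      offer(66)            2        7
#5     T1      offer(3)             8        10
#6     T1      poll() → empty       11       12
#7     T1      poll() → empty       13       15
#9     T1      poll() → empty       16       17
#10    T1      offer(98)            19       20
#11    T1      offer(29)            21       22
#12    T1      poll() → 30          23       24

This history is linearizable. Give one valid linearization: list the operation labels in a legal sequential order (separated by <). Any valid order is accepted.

step 1: #2 offer(66) — queue <66>
step 2: #1 poll() → 66 — queue <>
step 3: #3 poll() → empty — queue <>
step 4: #5 offer(3) — queue <3>
step 5: #4 poll() → 3 — queue <>
step 6: #6 poll() → empty — queue <>
step 7: #7 poll() → empty — queue <>
step 8: #9 poll() → empty — queue <>
step 9: #8 offer(30) — queue <30>
step 10: #10 offer(98) — queue <30,98>
step 11: #11 offer(29) — queue <30,98,29>
step 12: #12 poll() → 30 — queue <98,29>

#2 < #1 < #3 < #5 < #4 < #6 < #7 < #9 < #8 < #10 < #11 < #12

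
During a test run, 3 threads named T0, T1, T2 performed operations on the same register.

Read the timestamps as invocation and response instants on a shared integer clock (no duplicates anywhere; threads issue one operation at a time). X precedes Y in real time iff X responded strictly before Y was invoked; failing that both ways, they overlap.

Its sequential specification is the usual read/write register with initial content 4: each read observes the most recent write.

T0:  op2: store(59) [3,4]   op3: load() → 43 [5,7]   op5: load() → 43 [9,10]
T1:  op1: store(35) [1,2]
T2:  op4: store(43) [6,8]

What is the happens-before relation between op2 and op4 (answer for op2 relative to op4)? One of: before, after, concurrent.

before

op2 spans [3,4], op4 spans [6,8]
resp(op2)=4 < inv(op4)=6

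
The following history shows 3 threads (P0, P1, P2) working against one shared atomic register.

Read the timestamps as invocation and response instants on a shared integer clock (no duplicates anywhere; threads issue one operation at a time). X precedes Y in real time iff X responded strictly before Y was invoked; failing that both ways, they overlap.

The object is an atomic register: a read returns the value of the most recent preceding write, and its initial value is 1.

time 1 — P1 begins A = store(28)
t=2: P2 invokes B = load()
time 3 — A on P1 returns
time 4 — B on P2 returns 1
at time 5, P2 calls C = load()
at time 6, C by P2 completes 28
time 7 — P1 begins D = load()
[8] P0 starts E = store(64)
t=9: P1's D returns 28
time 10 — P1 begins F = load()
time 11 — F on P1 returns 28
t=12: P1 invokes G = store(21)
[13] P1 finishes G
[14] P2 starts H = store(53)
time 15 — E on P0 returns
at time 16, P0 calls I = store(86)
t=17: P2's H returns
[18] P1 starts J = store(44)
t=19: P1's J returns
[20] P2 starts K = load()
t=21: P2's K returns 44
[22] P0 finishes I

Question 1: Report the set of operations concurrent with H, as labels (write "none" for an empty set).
Answer: E, I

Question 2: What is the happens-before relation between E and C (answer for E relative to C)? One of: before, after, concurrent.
Answer: after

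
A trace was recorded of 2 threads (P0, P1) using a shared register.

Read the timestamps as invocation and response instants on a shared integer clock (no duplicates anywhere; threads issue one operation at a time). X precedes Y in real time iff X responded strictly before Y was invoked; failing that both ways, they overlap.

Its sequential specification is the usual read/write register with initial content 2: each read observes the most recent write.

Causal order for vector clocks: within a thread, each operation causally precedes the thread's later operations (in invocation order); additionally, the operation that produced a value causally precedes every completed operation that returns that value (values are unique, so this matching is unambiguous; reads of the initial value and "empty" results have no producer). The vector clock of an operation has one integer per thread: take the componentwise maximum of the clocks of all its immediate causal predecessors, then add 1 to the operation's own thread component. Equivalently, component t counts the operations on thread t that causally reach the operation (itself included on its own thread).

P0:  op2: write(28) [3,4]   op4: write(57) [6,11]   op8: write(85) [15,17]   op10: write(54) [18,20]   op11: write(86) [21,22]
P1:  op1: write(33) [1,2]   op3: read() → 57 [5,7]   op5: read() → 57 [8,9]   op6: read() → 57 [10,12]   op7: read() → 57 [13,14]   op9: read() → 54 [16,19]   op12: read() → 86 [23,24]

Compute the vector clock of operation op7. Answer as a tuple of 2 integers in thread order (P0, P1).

(2, 5)

VC(op1, invoked at 1): no causal predecessors; +1 on P1 → (0, 1)
VC(op2, invoked at 3): no causal predecessors; +1 on P0 → (1, 0)
op4 (invocation 6): componentwise max over VC(op2)=(1, 0), +1 at P0, giving (2, 0)
op8 (invocation 15): componentwise max over VC(op4)=(2, 0), +1 at P0, giving (3, 0)
op3 (invocation 5): componentwise max over VC(op1)=(0, 1), VC(op4)=(2, 0), +1 at P1, giving (2, 2)
op10 (invocation 18): componentwise max over VC(op8)=(3, 0), +1 at P0, giving (4, 0)
op5 (invocation 8): componentwise max over VC(op3)=(2, 2), VC(op4)=(2, 0), +1 at P1, giving (2, 3)
op11 (invocation 21): componentwise max over VC(op10)=(4, 0), +1 at P0, giving (5, 0)
op6 (invocation 10): componentwise max over VC(op4)=(2, 0), VC(op5)=(2, 3), +1 at P1, giving (2, 4)
op7 (invocation 13): componentwise max over VC(op4)=(2, 0), VC(op6)=(2, 4), +1 at P1, giving (2, 5)
op9 (invocation 16): componentwise max over VC(op7)=(2, 5), VC(op10)=(4, 0), +1 at P1, giving (4, 6)
op12 (invocation 23): componentwise max over VC(op9)=(4, 6), VC(op11)=(5, 0), +1 at P1, giving (5, 7)
target: VC(op7) = (2, 5)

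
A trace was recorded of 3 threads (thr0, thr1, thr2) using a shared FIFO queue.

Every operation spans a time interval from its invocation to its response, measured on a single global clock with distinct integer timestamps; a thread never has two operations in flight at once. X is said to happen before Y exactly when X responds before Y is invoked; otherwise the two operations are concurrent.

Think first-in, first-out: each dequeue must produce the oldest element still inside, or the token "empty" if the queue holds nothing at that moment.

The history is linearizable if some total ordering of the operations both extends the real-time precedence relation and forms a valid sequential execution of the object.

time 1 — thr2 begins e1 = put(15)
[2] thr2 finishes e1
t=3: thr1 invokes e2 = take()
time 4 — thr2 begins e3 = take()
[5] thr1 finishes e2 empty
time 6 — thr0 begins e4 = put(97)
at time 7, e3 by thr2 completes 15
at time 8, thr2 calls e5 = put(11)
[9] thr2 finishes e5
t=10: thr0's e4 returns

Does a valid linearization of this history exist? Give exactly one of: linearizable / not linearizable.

one valid linearization: e1, e3, e2, e4, e5
step 1: e1 put(15) — queue <15>
step 2: e3 take() → 15 — queue <>
step 3: e2 take() → empty — queue <>
step 4: e4 put(97) — queue <97>
step 5: e5 put(11) — queue <97,11>

linearizable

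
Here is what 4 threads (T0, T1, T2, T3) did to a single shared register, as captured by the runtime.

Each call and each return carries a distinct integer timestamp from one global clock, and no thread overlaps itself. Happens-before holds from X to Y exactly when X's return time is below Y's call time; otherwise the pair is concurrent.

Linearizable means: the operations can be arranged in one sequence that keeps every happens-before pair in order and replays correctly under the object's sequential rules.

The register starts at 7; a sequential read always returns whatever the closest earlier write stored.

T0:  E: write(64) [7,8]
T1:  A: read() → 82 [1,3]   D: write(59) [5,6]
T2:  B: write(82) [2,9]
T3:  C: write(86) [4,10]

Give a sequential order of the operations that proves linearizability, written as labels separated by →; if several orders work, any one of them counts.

B → A → C → D → E

1. B write(82), leaving value 82
2. A read() → 82, leaving value 82
3. C write(86), leaving value 86
4. D write(59), leaving value 59
5. E write(64), leaving value 64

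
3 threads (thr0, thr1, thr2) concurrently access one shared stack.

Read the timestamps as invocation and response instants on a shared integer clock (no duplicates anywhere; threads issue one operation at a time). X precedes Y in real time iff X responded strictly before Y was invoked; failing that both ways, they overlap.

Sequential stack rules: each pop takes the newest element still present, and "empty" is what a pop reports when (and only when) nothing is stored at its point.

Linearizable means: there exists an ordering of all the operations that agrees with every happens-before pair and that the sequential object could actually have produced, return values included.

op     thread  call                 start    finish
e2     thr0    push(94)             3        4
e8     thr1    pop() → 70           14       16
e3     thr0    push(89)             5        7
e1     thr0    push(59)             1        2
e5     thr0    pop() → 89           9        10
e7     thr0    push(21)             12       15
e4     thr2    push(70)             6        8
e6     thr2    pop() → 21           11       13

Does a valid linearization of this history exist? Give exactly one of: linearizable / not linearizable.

linearizable

one valid linearization: e1, e2, e4, e3, e5, e7, e6, e8
1. e1 push(59), leaving stack <59>
2. e2 push(94), leaving stack <59,94>
3. e4 push(70), leaving stack <59,94,70>
4. e3 push(89), leaving stack <59,94,70,89>
5. e5 pop() → 89, leaving stack <59,94,70>
6. e7 push(21), leaving stack <59,94,70,21>
7. e6 pop() → 21, leaving stack <59,94,70>
8. e8 pop() → 70, leaving stack <59,94>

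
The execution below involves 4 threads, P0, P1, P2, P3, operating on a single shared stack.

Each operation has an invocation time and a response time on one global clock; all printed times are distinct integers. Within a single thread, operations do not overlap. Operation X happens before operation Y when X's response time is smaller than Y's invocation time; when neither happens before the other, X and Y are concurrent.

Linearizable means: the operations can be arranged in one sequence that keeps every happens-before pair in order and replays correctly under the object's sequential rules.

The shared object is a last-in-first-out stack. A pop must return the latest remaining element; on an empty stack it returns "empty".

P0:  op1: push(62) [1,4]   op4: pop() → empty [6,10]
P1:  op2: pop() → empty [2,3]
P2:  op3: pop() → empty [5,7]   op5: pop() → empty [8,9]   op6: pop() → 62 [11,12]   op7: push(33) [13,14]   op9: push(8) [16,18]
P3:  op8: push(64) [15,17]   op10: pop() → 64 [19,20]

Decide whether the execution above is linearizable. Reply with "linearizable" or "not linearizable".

not linearizable

through event 9 a valid linearization exists; event 10 (op4 responding at time 10) ends that
no legal order exists: 6 real-time-consistent candidates over 5 completed stack operations, all rejected
one such order, op1, op2, op3, op4, op5, breaks at step 2 where op2 pop() → empty is illegal
one such order, op1, op2, op3, op5, op4, breaks at step 2 where op2 pop() → empty is illegal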